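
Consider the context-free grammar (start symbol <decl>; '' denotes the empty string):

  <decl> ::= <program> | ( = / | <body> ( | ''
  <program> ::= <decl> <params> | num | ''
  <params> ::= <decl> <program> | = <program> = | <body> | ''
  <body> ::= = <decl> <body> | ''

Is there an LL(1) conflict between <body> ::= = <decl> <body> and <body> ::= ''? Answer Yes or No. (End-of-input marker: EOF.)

FIRST(= <decl> <body>) = { = } and FIRST('') = { '' }.
The second alternative is nullable and FOLLOW(<body>) = { EOF, (, =, num } shares = with FIRST of the first — conflict.

Yes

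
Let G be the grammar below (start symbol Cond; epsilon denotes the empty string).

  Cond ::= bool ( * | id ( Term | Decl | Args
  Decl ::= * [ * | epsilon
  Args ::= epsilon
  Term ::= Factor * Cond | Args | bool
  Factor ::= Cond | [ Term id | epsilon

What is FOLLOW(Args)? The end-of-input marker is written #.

{ #, *, id }

In Cond ::= Args: Args is at the end, add FOLLOW(Cond) = { #, *, id }.
In Term ::= Args: Args is at the end, add FOLLOW(Term) = { #, *, id }.
Union: FOLLOW(Args) = { #, *, id }.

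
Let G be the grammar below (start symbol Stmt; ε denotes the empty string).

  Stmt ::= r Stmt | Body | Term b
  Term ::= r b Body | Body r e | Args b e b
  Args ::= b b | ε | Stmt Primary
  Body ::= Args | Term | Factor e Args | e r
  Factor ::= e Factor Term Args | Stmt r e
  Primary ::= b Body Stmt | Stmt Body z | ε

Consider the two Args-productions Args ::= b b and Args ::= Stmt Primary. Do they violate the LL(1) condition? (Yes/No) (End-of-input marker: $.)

FIRST(b b) = { b } and FIRST(Stmt Primary) = { b, e, r, z, ε }.
Both contain b, so the two alternatives are not disjoint — LL(1) conflict.

Yes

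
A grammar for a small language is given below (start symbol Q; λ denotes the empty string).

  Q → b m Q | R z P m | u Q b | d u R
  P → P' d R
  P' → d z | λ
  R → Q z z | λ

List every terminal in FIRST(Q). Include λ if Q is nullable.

Q → b m Q contributes {b}.
From Q → R z P m: R nullable, take FIRST(R) ∪ {z} = { b, d, u, z }.
Q → u Q b contributes {u}.
Q → d u R contributes {d}.
Union: FIRST(Q) = { b, d, u, z }.

{ b, d, u, z }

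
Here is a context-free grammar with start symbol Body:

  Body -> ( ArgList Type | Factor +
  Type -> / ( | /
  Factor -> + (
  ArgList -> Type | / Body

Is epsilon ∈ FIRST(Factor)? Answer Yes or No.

No nonterminal in this grammar is nullable.
No production of Factor has an RHS whose symbols are all nullable, so Factor is not nullable.

No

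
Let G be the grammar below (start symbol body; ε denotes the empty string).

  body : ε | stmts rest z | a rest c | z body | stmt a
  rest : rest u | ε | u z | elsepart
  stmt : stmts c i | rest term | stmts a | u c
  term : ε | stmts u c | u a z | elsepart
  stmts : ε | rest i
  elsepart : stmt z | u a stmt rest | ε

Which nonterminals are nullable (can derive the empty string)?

{ body, elsepart, rest, stmt, stmts, term }

Directly nullable (have an ε-production): body, rest, term, stmts, elsepart.
stmt : rest term with every symbol nullable, so stmt is nullable.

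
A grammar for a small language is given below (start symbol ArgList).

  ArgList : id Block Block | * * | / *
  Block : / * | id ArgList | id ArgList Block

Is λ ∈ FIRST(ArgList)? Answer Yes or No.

No nonterminal in this grammar is nullable.
No production of ArgList has an RHS whose symbols are all nullable, so ArgList is not nullable.

No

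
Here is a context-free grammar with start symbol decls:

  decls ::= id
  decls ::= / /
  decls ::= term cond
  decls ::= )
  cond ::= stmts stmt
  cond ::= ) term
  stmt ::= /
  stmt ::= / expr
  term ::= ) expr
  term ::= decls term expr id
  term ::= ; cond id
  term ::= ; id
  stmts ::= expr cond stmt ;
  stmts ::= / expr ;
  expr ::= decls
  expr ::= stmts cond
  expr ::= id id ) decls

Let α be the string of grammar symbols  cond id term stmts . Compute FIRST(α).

{ ), /, ;, id }

Add FIRST(cond) = { ), /, ;, id }; cond is not nullable, stop.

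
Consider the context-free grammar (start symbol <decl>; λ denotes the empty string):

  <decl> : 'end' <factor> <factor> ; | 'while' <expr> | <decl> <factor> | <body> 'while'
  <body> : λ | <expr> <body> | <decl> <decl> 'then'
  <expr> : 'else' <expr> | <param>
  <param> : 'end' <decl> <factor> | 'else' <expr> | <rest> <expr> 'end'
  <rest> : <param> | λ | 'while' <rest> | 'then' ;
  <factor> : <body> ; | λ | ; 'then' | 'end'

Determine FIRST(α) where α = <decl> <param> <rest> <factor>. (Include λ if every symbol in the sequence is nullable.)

{ 'else', 'end', 'then', 'while' }

Add FIRST(<decl>) = { 'else', 'end', 'then', 'while' }; <decl> is not nullable, stop.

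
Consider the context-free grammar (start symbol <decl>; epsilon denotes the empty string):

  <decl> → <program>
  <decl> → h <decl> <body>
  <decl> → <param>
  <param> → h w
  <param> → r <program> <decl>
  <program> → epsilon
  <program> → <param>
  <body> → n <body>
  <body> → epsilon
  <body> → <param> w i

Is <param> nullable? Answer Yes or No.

No

Nullable nonterminals: <body>, <decl>, <program>.
No production of <param> has an RHS whose symbols are all nullable, so <param> is not nullable.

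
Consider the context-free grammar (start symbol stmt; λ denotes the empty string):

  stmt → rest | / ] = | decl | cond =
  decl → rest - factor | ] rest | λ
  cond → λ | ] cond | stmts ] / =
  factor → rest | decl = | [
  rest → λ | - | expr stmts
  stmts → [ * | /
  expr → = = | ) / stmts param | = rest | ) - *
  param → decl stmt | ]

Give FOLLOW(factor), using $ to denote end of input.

{ $, ), -, /, =, [, ] }

In decl → rest - factor: factor is at the end, add FOLLOW(decl) = { $, ), -, /, =, [, ] }.
Union: FOLLOW(factor) = { $, ), -, /, =, [, ] }.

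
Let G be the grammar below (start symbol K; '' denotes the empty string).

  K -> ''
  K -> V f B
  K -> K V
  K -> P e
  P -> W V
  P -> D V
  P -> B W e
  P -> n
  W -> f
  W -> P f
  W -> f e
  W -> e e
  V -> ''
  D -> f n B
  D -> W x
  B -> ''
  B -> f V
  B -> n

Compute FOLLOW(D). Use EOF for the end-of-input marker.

{ e, f }

In P -> D V: add FIRST(V)\{''} = {  }.
  Since V is nullable, also add FOLLOW(P) = { e, f }.
Union: FOLLOW(D) = { e, f }.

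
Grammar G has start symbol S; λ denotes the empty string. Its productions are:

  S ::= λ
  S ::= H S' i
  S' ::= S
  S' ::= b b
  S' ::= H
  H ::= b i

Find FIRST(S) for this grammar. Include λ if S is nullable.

S ::= λ contributes λ.
From S ::= H S' i: add FIRST(H) = { b }.
Union: FIRST(S) = { b, λ }.

{ b, λ }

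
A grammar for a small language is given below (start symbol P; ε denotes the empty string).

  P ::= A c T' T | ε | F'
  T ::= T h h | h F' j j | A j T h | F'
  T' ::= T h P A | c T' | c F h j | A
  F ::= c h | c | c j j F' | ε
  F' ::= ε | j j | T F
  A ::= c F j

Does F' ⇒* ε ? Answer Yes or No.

F' has an ε-production, so F' ⇒ ε.

Yes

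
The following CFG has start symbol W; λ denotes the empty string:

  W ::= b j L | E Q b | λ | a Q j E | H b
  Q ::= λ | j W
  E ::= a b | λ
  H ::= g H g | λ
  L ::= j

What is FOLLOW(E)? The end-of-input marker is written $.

In W ::= E Q b: add FIRST(Q b) = { b, j }.
In W ::= a Q j E: E is at the end, add FOLLOW(W) = { $, b, j }.
Union: FOLLOW(E) = { $, b, j }.

{ $, b, j }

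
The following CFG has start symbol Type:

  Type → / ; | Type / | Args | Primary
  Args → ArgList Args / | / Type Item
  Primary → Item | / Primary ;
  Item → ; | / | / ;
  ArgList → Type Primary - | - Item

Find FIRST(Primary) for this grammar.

{ /, ; }

From Primary → Item: add FIRST(Item) = { /, ; }.
Primary → / Primary ; contributes {/}.
Union: FIRST(Primary) = { /, ; }.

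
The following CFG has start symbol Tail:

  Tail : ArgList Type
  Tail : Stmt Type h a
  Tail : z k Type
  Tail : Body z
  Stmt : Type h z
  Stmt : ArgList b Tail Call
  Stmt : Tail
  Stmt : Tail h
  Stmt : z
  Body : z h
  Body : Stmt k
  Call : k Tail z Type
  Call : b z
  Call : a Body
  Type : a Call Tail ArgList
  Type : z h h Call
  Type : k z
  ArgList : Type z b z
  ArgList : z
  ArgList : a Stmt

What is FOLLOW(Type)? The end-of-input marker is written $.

In Tail : ArgList Type: Type is at the end, add FOLLOW(Tail) = { $, a, b, h, k, z }.
In Tail : Stmt Type h a: add FIRST(h a) = { h }.
In Tail : z k Type: Type is at the end, add FOLLOW(Tail) = { $, a, b, h, k, z }.
In Stmt : Type h z: add FIRST(h z) = { h }.
In Call : k Tail z Type: Type is at the end, add FOLLOW(Call) = { $, a, b, h, k, z }.
In ArgList : Type z b z: add FIRST(z b z) = { z }.
Union: FOLLOW(Type) = { $, a, b, h, k, z }.

{ $, a, b, h, k, z }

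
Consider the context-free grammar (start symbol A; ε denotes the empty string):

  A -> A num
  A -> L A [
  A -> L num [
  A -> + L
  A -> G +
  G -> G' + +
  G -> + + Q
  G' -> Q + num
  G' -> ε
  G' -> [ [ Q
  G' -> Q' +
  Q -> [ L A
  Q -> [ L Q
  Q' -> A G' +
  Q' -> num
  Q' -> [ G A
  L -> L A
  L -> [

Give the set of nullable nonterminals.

{ G' }

Directly nullable (have an ε-production): G'.
No other nonterminal has a production whose RHS symbols are all nullable.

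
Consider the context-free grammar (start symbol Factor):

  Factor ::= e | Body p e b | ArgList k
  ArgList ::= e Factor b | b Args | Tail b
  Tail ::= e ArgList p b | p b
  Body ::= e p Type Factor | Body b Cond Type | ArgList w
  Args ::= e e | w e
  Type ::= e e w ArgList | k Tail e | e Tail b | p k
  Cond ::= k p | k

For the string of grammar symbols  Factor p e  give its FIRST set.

Add FIRST(Factor) = { b, e, p }; Factor is not nullable, stop.

{ b, e, p }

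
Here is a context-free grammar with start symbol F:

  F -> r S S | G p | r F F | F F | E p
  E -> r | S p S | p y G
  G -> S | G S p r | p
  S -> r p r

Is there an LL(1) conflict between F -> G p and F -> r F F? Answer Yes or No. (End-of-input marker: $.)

Yes

FIRST(G p) = { p, r } and FIRST(r F F) = { r }.
Both contain r, so the two alternatives are not disjoint — LL(1) conflict.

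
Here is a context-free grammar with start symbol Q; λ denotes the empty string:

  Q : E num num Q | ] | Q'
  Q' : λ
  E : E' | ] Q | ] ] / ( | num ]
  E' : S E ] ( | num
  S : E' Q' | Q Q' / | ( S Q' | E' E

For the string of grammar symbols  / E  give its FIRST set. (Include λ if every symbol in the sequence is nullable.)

/ is a terminal; add {/} and stop.

{ / }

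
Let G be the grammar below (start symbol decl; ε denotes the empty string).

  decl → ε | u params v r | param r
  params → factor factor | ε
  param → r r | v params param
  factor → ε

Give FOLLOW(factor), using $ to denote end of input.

In params → factor factor: add FIRST(factor)\{ε} = {  }.
  Since factor is nullable, also add FOLLOW(params) = { r, v }.
In params → factor factor: factor is at the end, add FOLLOW(params) = { r, v }.
Union: FOLLOW(factor) = { r, v }.

{ r, v }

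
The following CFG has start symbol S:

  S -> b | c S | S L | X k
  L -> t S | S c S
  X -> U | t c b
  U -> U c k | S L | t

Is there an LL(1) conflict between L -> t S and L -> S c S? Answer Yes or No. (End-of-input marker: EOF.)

Yes

FIRST(t S) = { t } and FIRST(S c S) = { b, c, t }.
Both contain t, so the two alternatives are not disjoint — LL(1) conflict.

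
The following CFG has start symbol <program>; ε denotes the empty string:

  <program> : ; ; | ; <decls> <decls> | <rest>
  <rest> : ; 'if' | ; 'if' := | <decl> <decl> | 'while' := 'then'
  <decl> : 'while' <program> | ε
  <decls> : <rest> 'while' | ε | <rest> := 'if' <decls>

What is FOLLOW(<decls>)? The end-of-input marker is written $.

{ $, 'while', :=, ; }

In <program> : ; <decls> <decls>: add FIRST(<decls>)\{ε} = { 'while', :=, ; }.
  Since <decls> is nullable, also add FOLLOW(<program>) = { $, 'while', := }.
In <program> : ; <decls> <decls>: <decls> is at the end, add FOLLOW(<program>) = { $, 'while', := }.
In <decls> : <rest> := 'if' <decls>: <decls> is at the end, add FOLLOW(<decls>) = { $, 'while', :=, ; }.
Union: FOLLOW(<decls>) = { $, 'while', :=, ; }.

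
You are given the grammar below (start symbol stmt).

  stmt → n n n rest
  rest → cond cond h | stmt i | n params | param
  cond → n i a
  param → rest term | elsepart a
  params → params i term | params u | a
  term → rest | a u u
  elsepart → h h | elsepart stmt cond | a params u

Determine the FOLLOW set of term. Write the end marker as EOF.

In param → rest term: term is at the end, add FOLLOW(param) = { EOF, a, h, i, n, u }.
In params → params i term: term is at the end, add FOLLOW(params) = { EOF, a, h, i, n, u }.
Union: FOLLOW(term) = { EOF, a, h, i, n, u }.

{ EOF, a, h, i, n, u }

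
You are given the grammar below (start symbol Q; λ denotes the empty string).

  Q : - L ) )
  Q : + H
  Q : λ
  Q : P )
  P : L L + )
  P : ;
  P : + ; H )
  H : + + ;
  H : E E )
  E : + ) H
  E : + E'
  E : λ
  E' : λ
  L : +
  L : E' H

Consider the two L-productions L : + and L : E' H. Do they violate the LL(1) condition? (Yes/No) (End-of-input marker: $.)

FIRST(+) = { + } and FIRST(E' H) = { ), + }.
Both contain +, so the two alternatives are not disjoint — LL(1) conflict.

Yes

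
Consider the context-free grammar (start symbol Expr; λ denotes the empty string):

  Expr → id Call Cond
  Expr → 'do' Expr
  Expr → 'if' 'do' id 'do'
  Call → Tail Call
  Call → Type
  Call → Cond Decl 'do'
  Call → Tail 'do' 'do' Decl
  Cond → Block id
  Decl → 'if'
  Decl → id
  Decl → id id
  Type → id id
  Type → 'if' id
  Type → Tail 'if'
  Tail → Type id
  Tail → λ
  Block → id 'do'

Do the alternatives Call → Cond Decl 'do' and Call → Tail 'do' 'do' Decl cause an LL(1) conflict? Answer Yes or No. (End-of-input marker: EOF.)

FIRST(Cond Decl 'do') = { id } and FIRST(Tail 'do' 'do' Decl) = { 'do', 'if', id }.
Both contain id, so the two alternatives are not disjoint — LL(1) conflict.

Yes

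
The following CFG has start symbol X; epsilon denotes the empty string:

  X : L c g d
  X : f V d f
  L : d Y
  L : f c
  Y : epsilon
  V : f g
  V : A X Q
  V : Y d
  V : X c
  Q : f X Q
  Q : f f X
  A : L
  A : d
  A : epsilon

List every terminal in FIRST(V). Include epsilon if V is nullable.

{ d, f }

V : f g contributes {f}.
From V : A X Q: A nullable, take FIRST(A) ∪ FIRST(X) = { d, f }.
From V : Y d: Y nullable, take FIRST(Y) ∪ {d} = { d }.
From V : X c: add FIRST(X) = { d, f }.
Union: FIRST(V) = { d, f }.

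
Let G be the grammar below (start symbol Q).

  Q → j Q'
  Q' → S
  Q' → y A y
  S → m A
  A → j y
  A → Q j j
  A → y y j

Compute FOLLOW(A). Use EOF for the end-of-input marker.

In Q' → y A y: add FIRST(y) = { y }.
In S → m A: A is at the end, add FOLLOW(S) = { EOF, j }.
Union: FOLLOW(A) = { EOF, j, y }.

{ EOF, j, y }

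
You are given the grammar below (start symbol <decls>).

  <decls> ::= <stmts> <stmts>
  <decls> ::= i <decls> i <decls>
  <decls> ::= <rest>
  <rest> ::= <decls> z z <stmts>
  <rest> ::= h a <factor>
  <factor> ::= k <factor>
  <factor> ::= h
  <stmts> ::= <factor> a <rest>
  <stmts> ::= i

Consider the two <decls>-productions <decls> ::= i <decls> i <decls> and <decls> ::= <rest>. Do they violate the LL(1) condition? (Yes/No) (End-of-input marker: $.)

FIRST(i <decls> i <decls>) = { i } and FIRST(<rest>) = { h, i, k }.
Both contain i, so the two alternatives are not disjoint — LL(1) conflict.

Yes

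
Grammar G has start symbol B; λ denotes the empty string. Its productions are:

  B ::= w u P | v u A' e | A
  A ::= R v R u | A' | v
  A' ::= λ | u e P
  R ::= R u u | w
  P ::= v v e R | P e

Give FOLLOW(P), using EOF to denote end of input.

In B ::= w u P: P is at the end, add FOLLOW(B) = { EOF }.
In A' ::= u e P: P is at the end, add FOLLOW(A') = { EOF, e }.
In P ::= P e: add FIRST(e) = { e }.
Union: FOLLOW(P) = { EOF, e }.

{ EOF, e }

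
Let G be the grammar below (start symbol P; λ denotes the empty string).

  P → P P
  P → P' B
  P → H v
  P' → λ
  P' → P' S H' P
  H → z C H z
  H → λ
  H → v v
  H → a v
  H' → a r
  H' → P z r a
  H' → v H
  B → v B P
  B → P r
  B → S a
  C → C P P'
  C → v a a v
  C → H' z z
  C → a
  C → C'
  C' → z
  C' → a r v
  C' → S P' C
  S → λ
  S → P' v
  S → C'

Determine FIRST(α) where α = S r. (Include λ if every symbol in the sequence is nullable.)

{ a, r, v, z }

Add FIRST(S)\{λ} = { a, v, z }; S is nullable, continue.
r is a terminal; add {r} and stop.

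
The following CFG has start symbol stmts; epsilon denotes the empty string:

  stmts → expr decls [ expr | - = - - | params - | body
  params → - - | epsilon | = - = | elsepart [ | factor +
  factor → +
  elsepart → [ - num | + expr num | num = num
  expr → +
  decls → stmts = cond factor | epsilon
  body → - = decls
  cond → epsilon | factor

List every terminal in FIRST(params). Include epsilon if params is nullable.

params → - - contributes {-}.
params → epsilon contributes epsilon.
params → = - = contributes {=}.
From params → elsepart [: add FIRST(elsepart) = { +, [, num }.
From params → factor +: add FIRST(factor) = { + }.
Union: FIRST(params) = { +, -, =, [, num, epsilon }.

{ +, -, =, [, num, epsilon }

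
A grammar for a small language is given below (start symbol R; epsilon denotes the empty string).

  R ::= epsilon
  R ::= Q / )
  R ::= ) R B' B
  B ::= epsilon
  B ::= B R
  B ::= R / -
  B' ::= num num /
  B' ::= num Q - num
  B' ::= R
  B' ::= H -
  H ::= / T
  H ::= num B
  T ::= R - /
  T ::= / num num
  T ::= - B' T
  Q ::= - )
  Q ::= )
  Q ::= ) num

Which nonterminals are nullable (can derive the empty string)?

{ B, B', R }

Directly nullable (have an epsilon-production): R, B.
B' ::= R with every symbol nullable, so B' is nullable.
No other nonterminal has a production whose RHS symbols are all nullable.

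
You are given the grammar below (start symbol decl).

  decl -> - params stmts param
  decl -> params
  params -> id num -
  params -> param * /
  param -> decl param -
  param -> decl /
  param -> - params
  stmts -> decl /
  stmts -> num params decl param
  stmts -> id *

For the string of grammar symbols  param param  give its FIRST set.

{ -, id }

Add FIRST(param) = { -, id }; param is not nullable, stop.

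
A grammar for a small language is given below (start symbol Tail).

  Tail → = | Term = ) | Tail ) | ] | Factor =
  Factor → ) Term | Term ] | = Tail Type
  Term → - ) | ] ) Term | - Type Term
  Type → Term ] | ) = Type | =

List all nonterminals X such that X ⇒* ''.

No nonterminal has an empty production or an RHS whose symbols are all nullable.

{ } (none)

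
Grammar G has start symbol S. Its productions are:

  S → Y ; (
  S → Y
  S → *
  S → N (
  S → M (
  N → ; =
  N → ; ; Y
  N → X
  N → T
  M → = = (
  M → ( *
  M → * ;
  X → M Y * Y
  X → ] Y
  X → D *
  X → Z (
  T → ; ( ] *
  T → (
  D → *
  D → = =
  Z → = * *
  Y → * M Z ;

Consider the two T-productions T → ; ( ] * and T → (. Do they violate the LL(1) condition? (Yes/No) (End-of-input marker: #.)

FIRST(; ( ] *) = { ; } and FIRST(() = { ( }.
The FIRST sets are disjoint and neither alternative is nullable — no conflict.

No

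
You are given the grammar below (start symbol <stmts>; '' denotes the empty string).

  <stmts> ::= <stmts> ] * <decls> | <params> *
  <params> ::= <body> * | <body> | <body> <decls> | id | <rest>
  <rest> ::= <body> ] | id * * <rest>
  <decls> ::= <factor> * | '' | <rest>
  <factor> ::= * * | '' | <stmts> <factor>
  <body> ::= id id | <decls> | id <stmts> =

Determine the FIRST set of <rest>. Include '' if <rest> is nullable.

{ *, ], id }

From <rest> ::= <body> ]: <body> nullable, take FIRST(<body>) ∪ {]} = { *, ], id }.
<rest> ::= id * * <rest> contributes {id}.
Union: FIRST(<rest>) = { *, ], id }.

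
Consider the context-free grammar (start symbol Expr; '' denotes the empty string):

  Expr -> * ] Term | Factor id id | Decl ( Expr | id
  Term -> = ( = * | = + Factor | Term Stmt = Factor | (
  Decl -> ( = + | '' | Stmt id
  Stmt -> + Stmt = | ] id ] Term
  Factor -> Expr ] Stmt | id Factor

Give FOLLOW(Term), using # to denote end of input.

In Expr -> * ] Term: Term is at the end, add FOLLOW(Expr) = { #, ] }.
In Term -> Term Stmt = Factor: add FIRST(Stmt = Factor) = { +, ] }.
In Stmt -> ] id ] Term: Term is at the end, add FOLLOW(Stmt) = { #, +, =, ], id }.
Union: FOLLOW(Term) = { #, +, =, ], id }.

{ #, +, =, ], id }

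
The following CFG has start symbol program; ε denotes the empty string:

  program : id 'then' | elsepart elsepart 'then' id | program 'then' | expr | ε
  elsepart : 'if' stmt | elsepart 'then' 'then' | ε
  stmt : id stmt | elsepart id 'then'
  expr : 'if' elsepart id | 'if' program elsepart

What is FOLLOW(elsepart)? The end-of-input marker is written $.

{ $, 'if', 'then', id }

In program : elsepart elsepart 'then' id: add FIRST(elsepart 'then' id) = { 'if', 'then' }.
In program : elsepart elsepart 'then' id: add FIRST('then' id) = { 'then' }.
In elsepart : elsepart 'then' 'then': add FIRST('then' 'then') = { 'then' }.
In stmt : elsepart id 'then': add FIRST(id 'then') = { id }.
In expr : 'if' elsepart id: add FIRST(id) = { id }.
In expr : 'if' program elsepart: elsepart is at the end, add FOLLOW(expr) = { $, 'if', 'then' }.
Union: FOLLOW(elsepart) = { $, 'if', 'then', id }.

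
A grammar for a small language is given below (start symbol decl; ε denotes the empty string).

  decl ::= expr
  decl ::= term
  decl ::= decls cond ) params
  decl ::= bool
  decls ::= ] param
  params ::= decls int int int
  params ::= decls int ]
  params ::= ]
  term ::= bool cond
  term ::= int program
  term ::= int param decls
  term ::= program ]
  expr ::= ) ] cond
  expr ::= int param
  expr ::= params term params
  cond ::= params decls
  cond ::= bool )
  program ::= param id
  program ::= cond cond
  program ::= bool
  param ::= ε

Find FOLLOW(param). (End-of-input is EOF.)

{ EOF, ), ], bool, id, int }

In decls ::= ] param: param is at the end, add FOLLOW(decls) = { EOF, ), ], bool, int }.
In term ::= int param decls: add FIRST(decls) = { ] }.
In expr ::= int param: param is at the end, add FOLLOW(expr) = { EOF }.
In program ::= param id: add FIRST(id) = { id }.
Union: FOLLOW(param) = { EOF, ), ], bool, id, int }.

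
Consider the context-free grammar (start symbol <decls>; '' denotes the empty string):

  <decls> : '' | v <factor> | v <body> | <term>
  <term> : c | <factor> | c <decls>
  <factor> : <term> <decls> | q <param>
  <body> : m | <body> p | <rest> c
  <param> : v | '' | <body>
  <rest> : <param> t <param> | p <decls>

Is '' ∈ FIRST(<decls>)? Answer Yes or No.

<decls> has an ''-production, so <decls> ⇒ ''.

Yes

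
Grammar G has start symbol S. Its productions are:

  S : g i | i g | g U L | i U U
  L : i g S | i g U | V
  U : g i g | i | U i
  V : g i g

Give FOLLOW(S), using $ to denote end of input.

{ $ }

S is the start symbol, so $ ∈ FOLLOW(S).
In L : i g S: S is at the end, add FOLLOW(L) = { $ }.
Union: FOLLOW(S) = { $ }.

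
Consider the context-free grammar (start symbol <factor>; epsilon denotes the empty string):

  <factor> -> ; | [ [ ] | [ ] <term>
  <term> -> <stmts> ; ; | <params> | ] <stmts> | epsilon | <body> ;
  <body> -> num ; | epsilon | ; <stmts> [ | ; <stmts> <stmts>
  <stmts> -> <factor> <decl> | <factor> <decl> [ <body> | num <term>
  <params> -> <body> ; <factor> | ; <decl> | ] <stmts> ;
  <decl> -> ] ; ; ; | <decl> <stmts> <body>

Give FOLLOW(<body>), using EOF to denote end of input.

{ EOF, ;, [, ], num }

In <term> -> <body> ;: add FIRST(;) = { ; }.
In <stmts> -> <factor> <decl> [ <body>: <body> is at the end, add FOLLOW(<stmts>) = { EOF, ;, [, ], num }.
In <params> -> <body> ; <factor>: add FIRST(; <factor>) = { ; }.
In <decl> -> <decl> <stmts> <body>: <body> is at the end, add FOLLOW(<decl>) = { EOF, ;, [, ], num }.
Union: FOLLOW(<body>) = { EOF, ;, [, ], num }.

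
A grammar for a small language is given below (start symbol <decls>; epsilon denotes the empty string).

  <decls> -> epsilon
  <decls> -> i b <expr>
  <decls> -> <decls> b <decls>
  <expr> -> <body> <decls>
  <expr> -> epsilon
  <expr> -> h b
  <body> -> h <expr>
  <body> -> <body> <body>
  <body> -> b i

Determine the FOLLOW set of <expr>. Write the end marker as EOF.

In <decls> -> i b <expr>: <expr> is at the end, add FOLLOW(<decls>) = { EOF, b, h, i }.
In <body> -> h <expr>: <expr> is at the end, add FOLLOW(<body>) = { EOF, b, h, i }.
Union: FOLLOW(<expr>) = { EOF, b, h, i }.

{ EOF, b, h, i }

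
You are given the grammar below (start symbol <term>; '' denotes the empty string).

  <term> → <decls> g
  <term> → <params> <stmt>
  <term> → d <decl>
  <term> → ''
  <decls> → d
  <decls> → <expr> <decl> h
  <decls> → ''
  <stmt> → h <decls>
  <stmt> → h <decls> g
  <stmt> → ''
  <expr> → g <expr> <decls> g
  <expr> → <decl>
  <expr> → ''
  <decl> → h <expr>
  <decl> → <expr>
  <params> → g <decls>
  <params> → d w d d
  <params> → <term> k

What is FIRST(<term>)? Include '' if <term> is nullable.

{ d, g, h, k, '' }

From <term> → <decls> g: <decls> nullable, take FIRST(<decls>) ∪ {g} = { d, g, h }.
From <term> → <params> <stmt>: add FIRST(<params>) = { d, g, h, k }.
<term> → d <decl> contributes {d}.
<term> → '' contributes ''.
Union: FIRST(<term>) = { d, g, h, k, '' }.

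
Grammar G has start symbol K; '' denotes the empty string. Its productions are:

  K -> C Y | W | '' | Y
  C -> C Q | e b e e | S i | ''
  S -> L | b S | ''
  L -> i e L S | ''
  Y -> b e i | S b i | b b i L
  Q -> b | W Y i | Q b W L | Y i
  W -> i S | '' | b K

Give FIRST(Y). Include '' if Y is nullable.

{ b, i }

Y -> b e i contributes {b}.
From Y -> S b i: S nullable, take FIRST(S) ∪ {b} = { b, i }.
Y -> b b i L contributes {b}.
Union: FIRST(Y) = { b, i }.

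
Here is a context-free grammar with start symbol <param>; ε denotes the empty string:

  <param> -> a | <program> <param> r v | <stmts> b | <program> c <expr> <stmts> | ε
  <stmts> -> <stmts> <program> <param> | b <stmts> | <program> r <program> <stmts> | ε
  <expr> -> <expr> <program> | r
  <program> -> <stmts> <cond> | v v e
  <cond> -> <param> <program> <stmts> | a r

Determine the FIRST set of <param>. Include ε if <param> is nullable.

<param> -> a contributes {a}.
From <param> -> <program> <param> r v: add FIRST(<program>) = { a, b, v }.
From <param> -> <stmts> b: <stmts> nullable, take FIRST(<stmts>) ∪ {b} = { a, b, v }.
From <param> -> <program> c <expr> <stmts>: add FIRST(<program>) = { a, b, v }.
<param> -> ε contributes ε.
Union: FIRST(<param>) = { a, b, v, ε }.

{ a, b, v, ε }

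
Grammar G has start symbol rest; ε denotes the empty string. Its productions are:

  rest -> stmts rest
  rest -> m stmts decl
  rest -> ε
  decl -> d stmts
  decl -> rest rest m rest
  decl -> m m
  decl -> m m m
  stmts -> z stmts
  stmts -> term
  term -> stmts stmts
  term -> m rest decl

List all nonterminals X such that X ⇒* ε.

{ rest }

Directly nullable (have an ε-production): rest.
No other nonterminal has a production whose RHS symbols are all nullable.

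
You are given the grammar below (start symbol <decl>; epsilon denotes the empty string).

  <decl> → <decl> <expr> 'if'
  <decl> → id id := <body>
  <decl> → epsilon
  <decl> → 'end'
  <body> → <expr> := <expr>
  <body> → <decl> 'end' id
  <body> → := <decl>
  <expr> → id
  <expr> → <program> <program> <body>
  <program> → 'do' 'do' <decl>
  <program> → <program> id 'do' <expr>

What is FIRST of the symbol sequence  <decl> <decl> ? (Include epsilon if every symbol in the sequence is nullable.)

Add FIRST(<decl>)\{epsilon} = { 'do', 'end', id }; <decl> is nullable, continue.
Add FIRST(<decl>)\{epsilon} = { 'do', 'end', id }; <decl> is nullable, continue.
Every symbol is nullable, so include epsilon.

{ 'do', 'end', id, epsilon }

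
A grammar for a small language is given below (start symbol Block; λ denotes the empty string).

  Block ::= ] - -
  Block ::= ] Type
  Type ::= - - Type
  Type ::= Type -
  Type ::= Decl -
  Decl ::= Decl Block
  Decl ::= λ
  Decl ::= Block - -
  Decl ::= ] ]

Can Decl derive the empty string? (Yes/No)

Yes

Decl has an λ-production, so Decl ⇒ λ.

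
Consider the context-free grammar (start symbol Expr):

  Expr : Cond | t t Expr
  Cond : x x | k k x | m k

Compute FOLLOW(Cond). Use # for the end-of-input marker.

{ # }

In Expr : Cond: Cond is at the end, add FOLLOW(Expr) = { # }.
Union: FOLLOW(Cond) = { # }.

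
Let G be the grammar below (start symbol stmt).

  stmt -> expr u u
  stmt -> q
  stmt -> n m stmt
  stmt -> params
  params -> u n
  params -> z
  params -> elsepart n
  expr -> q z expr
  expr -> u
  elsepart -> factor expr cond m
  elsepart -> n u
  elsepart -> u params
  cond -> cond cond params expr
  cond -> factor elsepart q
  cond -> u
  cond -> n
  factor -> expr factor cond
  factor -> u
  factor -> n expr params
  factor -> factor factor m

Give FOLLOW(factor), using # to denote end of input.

{ m, n, q, u }

In elsepart -> factor expr cond m: add FIRST(expr cond m) = { q, u }.
In cond -> factor elsepart q: add FIRST(elsepart q) = { n, q, u }.
In factor -> expr factor cond: add FIRST(cond) = { n, q, u }.
In factor -> factor factor m: add FIRST(factor m) = { n, q, u }.
In factor -> factor factor m: add FIRST(m) = { m }.
Union: FOLLOW(factor) = { m, n, q, u }.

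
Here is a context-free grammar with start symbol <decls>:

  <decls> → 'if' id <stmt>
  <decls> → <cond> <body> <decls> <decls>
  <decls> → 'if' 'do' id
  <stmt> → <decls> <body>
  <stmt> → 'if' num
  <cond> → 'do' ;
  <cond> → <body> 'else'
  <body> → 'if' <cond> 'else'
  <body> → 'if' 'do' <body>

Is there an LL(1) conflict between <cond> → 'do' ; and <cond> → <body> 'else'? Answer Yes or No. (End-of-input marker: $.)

FIRST('do' ;) = { 'do' } and FIRST(<body> 'else') = { 'if' }.
The FIRST sets are disjoint and neither alternative is nullable — no conflict.

No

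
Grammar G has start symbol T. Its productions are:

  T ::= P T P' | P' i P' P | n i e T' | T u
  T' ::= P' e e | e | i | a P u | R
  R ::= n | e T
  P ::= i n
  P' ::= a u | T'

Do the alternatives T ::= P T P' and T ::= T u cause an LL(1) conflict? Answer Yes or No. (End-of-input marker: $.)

FIRST(P T P') = { i } and FIRST(T u) = { a, e, i, n }.
Both contain i, so the two alternatives are not disjoint — LL(1) conflict.

Yes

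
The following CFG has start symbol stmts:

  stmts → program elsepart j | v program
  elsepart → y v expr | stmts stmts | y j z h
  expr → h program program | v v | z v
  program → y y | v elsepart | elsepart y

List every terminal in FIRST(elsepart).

elsepart → y v expr contributes {y}.
From elsepart → stmts stmts: add FIRST(stmts) = { v, y }.
elsepart → y j z h contributes {y}.
Union: FIRST(elsepart) = { v, y }.

{ v, y }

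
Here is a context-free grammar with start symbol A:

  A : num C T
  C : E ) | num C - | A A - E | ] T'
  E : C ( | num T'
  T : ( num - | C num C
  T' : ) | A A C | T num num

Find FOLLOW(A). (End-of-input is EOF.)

{ EOF, -, ], num }

A is the start symbol, so EOF ∈ FOLLOW(A).
In C : A A - E: add FIRST(A - E) = { num }.
In C : A A - E: add FIRST(- E) = { - }.
In T' : A A C: add FIRST(A C) = { num }.
In T' : A A C: add FIRST(C) = { ], num }.
Union: FOLLOW(A) = { EOF, -, ], num }.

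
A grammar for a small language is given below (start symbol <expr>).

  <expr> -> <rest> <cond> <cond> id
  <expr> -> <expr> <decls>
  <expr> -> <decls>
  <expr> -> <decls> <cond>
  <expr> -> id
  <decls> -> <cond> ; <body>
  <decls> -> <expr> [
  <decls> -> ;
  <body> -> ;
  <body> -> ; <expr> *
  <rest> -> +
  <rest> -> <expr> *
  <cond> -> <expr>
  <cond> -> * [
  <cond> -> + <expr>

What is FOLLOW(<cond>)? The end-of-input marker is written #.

In <expr> -> <rest> <cond> <cond> id: add FIRST(<cond> id) = { *, +, ;, id }.
In <expr> -> <rest> <cond> <cond> id: add FIRST(id) = { id }.
In <expr> -> <decls> <cond>: <cond> is at the end, add FOLLOW(<expr>) = { #, *, +, ;, [, id }.
In <decls> -> <cond> ; <body>: add FIRST(; <body>) = { ; }.
Union: FOLLOW(<cond>) = { #, *, +, ;, [, id }.

{ #, *, +, ;, [, id }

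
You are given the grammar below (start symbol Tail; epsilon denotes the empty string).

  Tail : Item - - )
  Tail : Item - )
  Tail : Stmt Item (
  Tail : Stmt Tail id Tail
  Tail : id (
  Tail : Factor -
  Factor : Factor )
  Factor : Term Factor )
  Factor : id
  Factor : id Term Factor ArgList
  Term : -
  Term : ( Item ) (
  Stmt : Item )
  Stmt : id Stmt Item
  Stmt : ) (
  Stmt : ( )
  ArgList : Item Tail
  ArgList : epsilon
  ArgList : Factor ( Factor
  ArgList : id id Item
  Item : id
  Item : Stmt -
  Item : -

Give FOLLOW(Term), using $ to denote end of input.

In Factor : Term Factor ): add FIRST(Factor )) = { (, -, id }.
In Factor : id Term Factor ArgList: add FIRST(Factor ArgList) = { (, -, id }.
Union: FOLLOW(Term) = { (, -, id }.

{ (, -, id }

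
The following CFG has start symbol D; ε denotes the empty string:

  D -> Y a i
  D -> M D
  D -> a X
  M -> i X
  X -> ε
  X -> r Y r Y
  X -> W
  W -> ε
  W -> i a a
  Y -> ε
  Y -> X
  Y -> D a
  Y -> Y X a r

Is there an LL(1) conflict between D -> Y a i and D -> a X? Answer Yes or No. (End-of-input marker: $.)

Yes

FIRST(Y a i) = { a, i, r } and FIRST(a X) = { a }.
Both contain a, so the two alternatives are not disjoint — LL(1) conflict.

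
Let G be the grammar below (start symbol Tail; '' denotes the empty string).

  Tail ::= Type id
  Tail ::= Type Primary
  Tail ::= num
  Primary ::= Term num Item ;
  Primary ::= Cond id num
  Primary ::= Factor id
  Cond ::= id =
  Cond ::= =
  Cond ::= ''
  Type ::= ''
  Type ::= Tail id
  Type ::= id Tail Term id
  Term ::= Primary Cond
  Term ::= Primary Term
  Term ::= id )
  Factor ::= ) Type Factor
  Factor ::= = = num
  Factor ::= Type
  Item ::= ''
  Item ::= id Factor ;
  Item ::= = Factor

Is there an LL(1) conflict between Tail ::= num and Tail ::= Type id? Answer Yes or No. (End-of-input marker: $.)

FIRST(num) = { num } and FIRST(Type id) = { ), =, id, num }.
Both contain num, so the two alternatives are not disjoint — LL(1) conflict.

Yes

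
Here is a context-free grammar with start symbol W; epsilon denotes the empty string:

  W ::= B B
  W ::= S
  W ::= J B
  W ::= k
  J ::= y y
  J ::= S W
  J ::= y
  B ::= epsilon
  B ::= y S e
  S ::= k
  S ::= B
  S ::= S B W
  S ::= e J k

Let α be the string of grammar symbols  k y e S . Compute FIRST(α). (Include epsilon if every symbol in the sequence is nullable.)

k is a terminal; add {k} and stop.

{ k }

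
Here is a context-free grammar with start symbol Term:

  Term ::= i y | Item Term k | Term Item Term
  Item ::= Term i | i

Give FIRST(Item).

From Item ::= Term i: add FIRST(Term) = { i }.
Item ::= i contributes {i}.
Union: FIRST(Item) = { i }.

{ i }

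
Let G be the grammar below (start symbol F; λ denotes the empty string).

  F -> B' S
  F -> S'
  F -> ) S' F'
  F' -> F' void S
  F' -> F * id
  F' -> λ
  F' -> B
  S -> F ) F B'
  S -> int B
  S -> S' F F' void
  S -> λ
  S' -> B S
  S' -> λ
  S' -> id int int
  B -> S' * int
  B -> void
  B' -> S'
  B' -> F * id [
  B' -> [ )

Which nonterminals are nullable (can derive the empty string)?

Directly nullable (have an λ-production): F', S, S'.
B' -> S' with every symbol nullable, so B' is nullable.
F -> B' S with every symbol nullable, so F is nullable.
No other nonterminal has a production whose RHS symbols are all nullable.

{ B', F, F', S, S' }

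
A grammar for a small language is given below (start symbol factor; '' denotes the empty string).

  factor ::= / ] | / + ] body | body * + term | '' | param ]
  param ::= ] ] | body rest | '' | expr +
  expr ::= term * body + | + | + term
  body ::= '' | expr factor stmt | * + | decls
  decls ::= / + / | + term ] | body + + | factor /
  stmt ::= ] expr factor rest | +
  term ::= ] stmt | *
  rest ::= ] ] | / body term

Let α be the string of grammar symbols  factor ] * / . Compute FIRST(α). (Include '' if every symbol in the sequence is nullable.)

{ *, +, /, ] }

Add FIRST(factor)\{''} = { *, +, /, ] }; factor is nullable, continue.
] is a terminal; add {]} and stop.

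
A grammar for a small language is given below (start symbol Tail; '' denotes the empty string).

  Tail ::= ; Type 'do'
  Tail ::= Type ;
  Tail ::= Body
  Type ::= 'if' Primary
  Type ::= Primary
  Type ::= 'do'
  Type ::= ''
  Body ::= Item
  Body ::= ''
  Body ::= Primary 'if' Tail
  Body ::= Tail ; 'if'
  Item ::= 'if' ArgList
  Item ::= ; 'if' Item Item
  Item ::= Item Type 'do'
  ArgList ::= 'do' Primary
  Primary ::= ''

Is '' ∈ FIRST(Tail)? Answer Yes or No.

Yes

Tail ::= Body and each of Body is nullable, so Tail ⇒* ''.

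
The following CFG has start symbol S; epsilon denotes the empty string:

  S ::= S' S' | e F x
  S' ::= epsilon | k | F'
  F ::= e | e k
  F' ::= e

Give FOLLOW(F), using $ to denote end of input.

In S ::= e F x: add FIRST(x) = { x }.
Union: FOLLOW(F) = { x }.

{ x }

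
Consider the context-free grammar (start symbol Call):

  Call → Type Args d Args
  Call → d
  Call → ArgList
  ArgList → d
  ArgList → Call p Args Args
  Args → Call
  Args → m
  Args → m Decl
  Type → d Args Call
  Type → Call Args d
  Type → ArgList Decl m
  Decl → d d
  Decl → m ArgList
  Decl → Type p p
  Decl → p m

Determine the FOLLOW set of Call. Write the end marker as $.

Call is the start symbol, so $ ∈ FOLLOW(Call).
In ArgList → Call p Args Args: add FIRST(p Args Args) = { p }.
In Args → Call: Call is at the end, add FOLLOW(Args) = { $, d, m, p }.
In Type → d Args Call: Call is at the end, add FOLLOW(Type) = { d, m, p }.
In Type → Call Args d: add FIRST(Args d) = { d, m }.
Union: FOLLOW(Call) = { $, d, m, p }.

{ $, d, m, p }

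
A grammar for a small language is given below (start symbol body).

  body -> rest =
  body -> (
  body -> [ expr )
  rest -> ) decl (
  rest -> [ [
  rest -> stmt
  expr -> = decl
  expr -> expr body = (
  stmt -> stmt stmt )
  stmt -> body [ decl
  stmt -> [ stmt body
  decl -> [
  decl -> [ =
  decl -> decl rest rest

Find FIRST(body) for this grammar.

From body -> rest =: add FIRST(rest) = { (, ), [ }.
body -> ( contributes {(}.
body -> [ expr ) contributes {[}.
Union: FIRST(body) = { (, ), [ }.

{ (, ), [ }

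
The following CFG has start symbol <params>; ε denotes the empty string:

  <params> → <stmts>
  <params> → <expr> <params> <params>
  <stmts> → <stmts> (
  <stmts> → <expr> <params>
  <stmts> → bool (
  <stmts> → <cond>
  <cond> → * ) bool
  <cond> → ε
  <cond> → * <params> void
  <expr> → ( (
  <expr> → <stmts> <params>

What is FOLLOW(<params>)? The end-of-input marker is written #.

<params> is the start symbol, so # ∈ FOLLOW(<params>).
In <params> → <expr> <params> <params>: add FIRST(<params>)\{ε} = { (, *, bool }.
  Since <params> is nullable, also add FOLLOW(<params>) = { #, (, *, bool, void }.
In <params> → <expr> <params> <params>: <params> is at the end, add FOLLOW(<params>) = { #, (, *, bool, void }.
In <stmts> → <expr> <params>: <params> is at the end, add FOLLOW(<stmts>) = { #, (, *, bool, void }.
In <cond> → * <params> void: add FIRST(void) = { void }.
In <expr> → <stmts> <params>: <params> is at the end, add FOLLOW(<expr>) = { #, (, *, bool, void }.
Union: FOLLOW(<params>) = { #, (, *, bool, void }.

{ #, (, *, bool, void }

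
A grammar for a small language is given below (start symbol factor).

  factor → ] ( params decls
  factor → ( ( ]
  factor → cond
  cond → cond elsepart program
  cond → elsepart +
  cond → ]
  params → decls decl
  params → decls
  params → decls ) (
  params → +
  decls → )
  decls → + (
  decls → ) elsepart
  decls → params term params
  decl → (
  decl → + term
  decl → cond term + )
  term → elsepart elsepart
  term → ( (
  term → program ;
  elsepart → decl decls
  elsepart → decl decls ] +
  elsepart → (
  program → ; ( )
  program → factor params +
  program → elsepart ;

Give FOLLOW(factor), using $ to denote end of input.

{ $, ), + }

factor is the start symbol, so $ ∈ FOLLOW(factor).
In program → factor params +: add FIRST(params +) = { ), + }.
Union: FOLLOW(factor) = { $, ), + }.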